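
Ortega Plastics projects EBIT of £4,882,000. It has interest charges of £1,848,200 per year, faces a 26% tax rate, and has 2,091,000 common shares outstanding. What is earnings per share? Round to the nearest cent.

Interest = £1,848,200.00, so EBT = £4,882,000 − £1,848,200.00 = £3,033,800.00.
After tax at 26%: net income = £3,033,800.00 × 0.74 = £2,245,012.00.
EPS = £2,245,012.00 ÷ 2,091,000 = £1.07.

£1.07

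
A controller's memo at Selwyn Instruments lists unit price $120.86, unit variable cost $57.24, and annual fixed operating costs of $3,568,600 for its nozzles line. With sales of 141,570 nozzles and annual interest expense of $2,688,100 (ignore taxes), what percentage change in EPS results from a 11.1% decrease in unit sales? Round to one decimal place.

-36.4%

Contribution at this volume is 141,570 × $63.62 = $9,006,683.40.
Subtracting fixed costs: EBIT = $9,006,683.40 − $3,568,600 = $5,438,083.40.
Interest = $2,688,100.00, so EBIT − I = $2,749,983.40.
DCL = total CM / (EBIT − I) = $9,006,683.40 / $2,749,983.40 = 3.2752.
EPS therefore changes by 3.2752 × (-11.1%) = -36.4%.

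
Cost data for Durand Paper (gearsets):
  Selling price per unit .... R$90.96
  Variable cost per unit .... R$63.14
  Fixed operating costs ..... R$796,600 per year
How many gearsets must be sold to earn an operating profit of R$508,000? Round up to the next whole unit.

Contribution margin per unit = R$90.96 − R$63.14 = R$27.82.
Need Q such that Q × R$27.82 − R$796,600 = R$508,000, i.e. Q = R$1,304,600 / R$27.82 = 46,894.32 → 46,895.

46,895 gearsets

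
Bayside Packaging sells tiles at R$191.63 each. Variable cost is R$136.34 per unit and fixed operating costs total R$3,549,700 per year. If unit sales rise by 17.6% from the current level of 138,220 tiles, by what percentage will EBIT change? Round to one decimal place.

Total contribution margin = 138,220 × R$55.29 = R$7,642,183.80.
Subtracting fixed costs: EBIT = R$7,642,183.80 − R$3,549,700 = R$4,092,483.80.
So DOL = total CM / EBIT = R$7,642,183.80 / R$4,092,483.80 = 1.8674.
%ΔEBIT = DOL × %ΔSales = 1.8674 × +17.6% = +32.9%.

+32.9%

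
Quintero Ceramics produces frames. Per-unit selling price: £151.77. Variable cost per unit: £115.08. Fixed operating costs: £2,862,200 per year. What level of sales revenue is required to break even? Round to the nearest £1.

CM per unit = £151.77 − £115.08 = £36.69; CM ratio = £36.69 / £151.77 = 0.2417.
Break-even revenue = fixed costs × price ÷ CM = £2,862,200 × £151.77 ÷ £36.69 = £11,839,632.

£11,839,632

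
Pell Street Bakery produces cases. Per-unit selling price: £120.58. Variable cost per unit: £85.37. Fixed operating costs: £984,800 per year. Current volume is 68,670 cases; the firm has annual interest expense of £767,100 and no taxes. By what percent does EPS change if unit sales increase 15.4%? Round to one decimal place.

Contribution at this volume is 68,670 × £35.21 = £2,417,870.70.
EBIT = £2,417,870.70 − £984,800 = £1,433,070.70.
After interest of £767,100.00, pre-tax earnings = £665,970.70.
DCL = total CM / (EBIT − I) = £2,417,870.70 / £665,970.70 = 3.6306.
EPS therefore changes by 3.6306 × (+15.4%) = +55.9%.

+55.9%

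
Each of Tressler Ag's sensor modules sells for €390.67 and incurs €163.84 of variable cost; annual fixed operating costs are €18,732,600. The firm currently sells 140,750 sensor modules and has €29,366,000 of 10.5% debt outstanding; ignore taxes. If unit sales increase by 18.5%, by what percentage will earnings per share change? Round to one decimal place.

At 140,750 units, contribution = 140,750 × €226.83 = €31,926,322.50.
Operating income = contribution − fixed costs = €31,926,322.50 − €18,732,600 = €13,193,722.50.
After interest of €3,083,430.00, pre-tax earnings = €10,110,292.50.
Degree of combined leverage = contribution ÷ (EBIT − I) = €31,926,322.50 ÷ €10,110,292.50 = 3.1578.
%ΔEPS = DCL × %ΔSales = 3.1578 × +18.5% = +58.4%.

+58.4%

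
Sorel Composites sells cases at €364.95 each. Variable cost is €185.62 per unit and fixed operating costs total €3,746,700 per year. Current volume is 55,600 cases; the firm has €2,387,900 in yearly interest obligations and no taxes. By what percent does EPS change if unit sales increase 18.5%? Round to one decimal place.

Total contribution margin = 55,600 × €179.33 = €9,970,748.00.
EBIT = €9,970,748.00 − €3,746,700 = €6,224,048.00.
After interest of €2,387,900.00, pre-tax earnings = €3,836,148.00.
Degree of combined leverage = contribution ÷ (EBIT − I) = €9,970,748.00 ÷ €3,836,148.00 = 2.5992.
EPS therefore changes by 2.5992 × (+18.5%) = +48.1%.

+48.1%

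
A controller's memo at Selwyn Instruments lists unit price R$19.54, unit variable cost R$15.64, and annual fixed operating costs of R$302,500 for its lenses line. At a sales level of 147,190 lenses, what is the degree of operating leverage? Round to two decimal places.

2.11

At 147,190 units, contribution = 147,190 × R$3.90 = R$574,041.00.
EBIT = R$574,041.00 − R$302,500 = R$271,541.00.
DOL = contribution ÷ EBIT = R$574,041.00 ÷ R$271,541.00 = 2.1140.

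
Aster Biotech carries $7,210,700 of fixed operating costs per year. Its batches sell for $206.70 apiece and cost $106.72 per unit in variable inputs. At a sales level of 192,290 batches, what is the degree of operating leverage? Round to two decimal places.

Contribution at this volume is 192,290 × $99.98 = $19,225,154.20.
EBIT = $19,225,154.20 − $7,210,700 = $12,014,454.20.
So DOL = total CM / EBIT = $19,225,154.20 / $12,014,454.20 = 1.6002.

1.60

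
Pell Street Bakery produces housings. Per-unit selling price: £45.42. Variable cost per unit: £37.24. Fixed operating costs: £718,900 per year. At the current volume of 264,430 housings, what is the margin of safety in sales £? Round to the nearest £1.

Unit CM = price − variable cost = £45.42 − £37.24 = £8.18. Break-even units = £718,900 ÷ £8.18 = 87,885.09; break-even revenue = 87,885.09 × £45.42 = £3,991,740.59.
Actual sales revenue = 264,430 × £45.42 = £12,010,410.60.
Margin of safety = £12,010,410.60 − £3,991,740.59 = £8,018,670.

£8,018,670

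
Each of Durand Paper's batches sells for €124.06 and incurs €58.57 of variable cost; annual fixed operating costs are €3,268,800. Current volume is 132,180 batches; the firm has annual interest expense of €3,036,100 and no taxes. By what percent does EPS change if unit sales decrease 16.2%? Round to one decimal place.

-59.6%

Total contribution margin = 132,180 × €65.49 = €8,656,468.20.
Subtracting fixed costs: EBIT = €8,656,468.20 − €3,268,800 = €5,387,668.20.
After interest of €3,036,100.00, pre-tax earnings = €2,351,568.20.
Degree of combined leverage = contribution ÷ (EBIT − I) = €8,656,468.20 ÷ €2,351,568.20 = 3.6811.
%ΔEPS = DCL × %ΔSales = 3.6811 × -16.2% = -59.6%.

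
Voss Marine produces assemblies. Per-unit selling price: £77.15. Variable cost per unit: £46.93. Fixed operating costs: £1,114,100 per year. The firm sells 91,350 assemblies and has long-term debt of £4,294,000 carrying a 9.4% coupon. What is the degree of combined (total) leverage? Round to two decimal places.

2.22

At 91,350 units, contribution = 91,350 × £30.22 = £2,760,597.00.
Operating income = contribution − fixed costs = £2,760,597.00 − £1,114,100 = £1,646,497.00. Interest = £403,636.00.
DOL = £2,760,597.00 ÷ £1,646,497.00 = 1.6766; DFL = £1,646,497.00 ÷ £1,242,861.00 = 1.3248.
DCL = DOL × DFL = 1.6766 × 1.3248 = 2.2212.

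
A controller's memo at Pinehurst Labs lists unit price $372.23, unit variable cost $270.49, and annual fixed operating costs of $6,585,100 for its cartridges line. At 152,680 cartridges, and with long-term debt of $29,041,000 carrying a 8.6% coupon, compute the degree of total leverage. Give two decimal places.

Total contribution margin = 152,680 × $101.74 = $15,533,663.20.
Subtracting fixed costs: EBIT = $15,533,663.20 − $6,585,100 = $8,948,563.20. Interest = $2,497,526.00, so EBIT − I = $6,451,037.20.
Degree of total leverage = total CM / (EBIT − interest) = $15,533,663.20 / $6,451,037.20 = 2.4079.

2.41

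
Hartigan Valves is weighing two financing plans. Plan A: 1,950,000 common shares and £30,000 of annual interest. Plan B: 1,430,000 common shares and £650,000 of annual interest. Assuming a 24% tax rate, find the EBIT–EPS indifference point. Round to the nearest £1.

£2,355,000

Set EPS_A = EPS_B: (EBIT − £30,000)(1 − 0.24) ÷ 1,950,000 = (EBIT − £650,000)(1 − 0.24) ÷ 1,430,000.
The (1 − t) factor cancels: (EBIT − 30,000) × 1,430,000 = (EBIT − 650,000) × 1,950,000.
Solving, EBIT = (650,000·1,950,000 − 30,000·1,430,000) / (1,950,000 − 1,430,000) = 1,224,600,000,000 / 520,000 = 2,355,000.00.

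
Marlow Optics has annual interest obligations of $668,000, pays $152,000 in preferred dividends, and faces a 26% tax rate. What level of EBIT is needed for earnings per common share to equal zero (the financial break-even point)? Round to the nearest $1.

Grossing the preferred dividend up to pre-tax terms: $152,000 / (1 − 0.26) = $205,405.41.
EPS = 0 when EBIT covers interest plus the pre-tax preferred burden: $668,000 + $205,405.41 = $873,405.41.

$873,405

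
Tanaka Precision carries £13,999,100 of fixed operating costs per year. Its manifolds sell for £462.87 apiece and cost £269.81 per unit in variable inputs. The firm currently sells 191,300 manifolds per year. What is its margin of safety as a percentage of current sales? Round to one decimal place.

Unit CM = price − variable cost = £462.87 − £269.81 = £193.06. Break-even units = £13,999,100 ÷ £193.06 = 72,511.65; break-even revenue = 72,511.65 × £462.87 = £33,563,469.48.
Current sales = 191,300 × £462.87 = £88,547,031.00.
Margin of safety = (£88,547,031.00 − £33,563,469.48) ÷ £88,547,031.00 = 62.1%.

62.1%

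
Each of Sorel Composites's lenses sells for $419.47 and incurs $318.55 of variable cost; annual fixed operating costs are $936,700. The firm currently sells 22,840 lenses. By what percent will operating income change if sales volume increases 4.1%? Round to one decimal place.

+6.9%

At 22,840 units, contribution = 22,840 × $100.92 = $2,305,012.80.
Operating income = contribution − fixed costs = $2,305,012.80 − $936,700 = $1,368,312.80.
Degree of operating leverage = $2,305,012.80 / $1,368,312.80 = 1.6846.
%ΔEBIT = DOL × %ΔSales = 1.6846 × +4.1% = +6.9%.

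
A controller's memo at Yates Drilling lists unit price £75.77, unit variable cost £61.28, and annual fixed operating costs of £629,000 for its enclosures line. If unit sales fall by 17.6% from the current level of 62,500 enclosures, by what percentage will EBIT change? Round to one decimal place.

Total contribution margin = 62,500 × £14.49 = £905,625.00.
Subtracting fixed costs: EBIT = £905,625.00 − £629,000 = £276,625.00.
DOL = contribution ÷ EBIT = £905,625.00 ÷ £276,625.00 = 3.2738.
Operating income changes by 3.2738 × -17.6% = -57.6%.

-57.6%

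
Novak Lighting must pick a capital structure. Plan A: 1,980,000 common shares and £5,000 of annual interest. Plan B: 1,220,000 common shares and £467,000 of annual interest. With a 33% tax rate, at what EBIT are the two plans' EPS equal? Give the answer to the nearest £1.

Set EPS_A = EPS_B: (EBIT − £5,000)(1 − 0.33) ÷ 1,980,000 = (EBIT − £467,000)(1 − 0.33) ÷ 1,220,000.
The (1 − t) factor cancels: (EBIT − 5,000) × 1,220,000 = (EBIT − 467,000) × 1,980,000.
Solving, EBIT = (467,000·1,980,000 − 5,000·1,220,000) / (1,980,000 − 1,220,000) = 918,560,000,000 / 760,000 = 1,208,631.58.

£1,208,632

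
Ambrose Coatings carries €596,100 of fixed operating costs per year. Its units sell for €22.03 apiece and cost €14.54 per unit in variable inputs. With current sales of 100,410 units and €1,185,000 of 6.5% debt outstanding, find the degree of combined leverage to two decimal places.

9.53

Total contribution margin = 100,410 × €7.49 = €752,070.90.
Subtracting fixed costs: EBIT = €752,070.90 − €596,100 = €155,970.90. Interest = €77,025.00, so EBIT − I = €78,945.90.
Degree of total leverage = total CM / (EBIT − interest) = €752,070.90 / €78,945.90 = 9.5264.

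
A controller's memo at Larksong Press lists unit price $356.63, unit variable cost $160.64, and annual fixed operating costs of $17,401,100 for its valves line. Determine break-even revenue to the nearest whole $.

CM per unit = $356.63 − $160.64 = $195.99; CM ratio = $195.99 / $356.63 = 0.5496.
Break-even revenue = fixed costs × price ÷ CM = $17,401,100 × $356.63 ÷ $195.99 = $31,663,627.

$31,663,627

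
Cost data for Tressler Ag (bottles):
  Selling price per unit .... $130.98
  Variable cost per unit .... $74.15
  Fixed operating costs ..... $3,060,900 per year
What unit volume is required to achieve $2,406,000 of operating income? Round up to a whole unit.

Unit CM = price − variable cost = $130.98 − $74.15 = $56.83.
Need Q such that Q × $56.83 − $3,060,900 = $2,406,000, i.e. Q = $5,466,900 / $56.83 = 96,197.43 → 96,198.

96,198 bottles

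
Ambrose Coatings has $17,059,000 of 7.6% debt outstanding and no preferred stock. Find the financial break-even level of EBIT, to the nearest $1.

Annual interest = 7.6% × $17,059,000 = $1,296,484.00.
Without preferred stock the financial break-even is simply EBIT = interest = $1,296,484.00.

$1,296,484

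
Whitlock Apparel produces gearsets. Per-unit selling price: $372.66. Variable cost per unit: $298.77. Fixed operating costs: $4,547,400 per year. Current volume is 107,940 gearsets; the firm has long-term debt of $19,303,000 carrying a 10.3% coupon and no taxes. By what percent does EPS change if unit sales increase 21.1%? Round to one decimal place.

+116.9%

At 107,940 units, contribution = 107,940 × $73.89 = $7,975,686.60.
Subtracting fixed costs: EBIT = $7,975,686.60 − $4,547,400 = $3,428,286.60.
After interest of $1,988,209.00, pre-tax earnings = $1,440,077.60.
Degree of combined leverage = contribution ÷ (EBIT − I) = $7,975,686.60 ÷ $1,440,077.60 = 5.5384.
%ΔEPS = DCL × %ΔSales = 5.5384 × +21.1% = +116.9%.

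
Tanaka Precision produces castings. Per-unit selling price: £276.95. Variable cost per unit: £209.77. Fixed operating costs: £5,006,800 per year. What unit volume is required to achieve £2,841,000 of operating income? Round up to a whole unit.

116,818 castings

Each unit contributes £276.95 − £209.77 = £67.18.
Units = (FC + target) / CM = (£5,006,800 + £2,841,000) / £67.18 = 116,817.51, so 116,818 castings.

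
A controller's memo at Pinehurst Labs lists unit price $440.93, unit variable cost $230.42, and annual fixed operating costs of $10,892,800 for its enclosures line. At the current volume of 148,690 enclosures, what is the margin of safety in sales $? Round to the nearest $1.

$42,746,043

Each unit contributes $440.93 − $230.42 = $210.51. Break-even units = $10,892,800 ÷ $210.51 = 51,744.81; break-even revenue = 51,744.81 × $440.93 = $22,815,839.17.
Current sales = 148,690 × $440.93 = $65,561,881.70.
Margin of safety = $65,561,881.70 − $22,815,839.17 = $42,746,043.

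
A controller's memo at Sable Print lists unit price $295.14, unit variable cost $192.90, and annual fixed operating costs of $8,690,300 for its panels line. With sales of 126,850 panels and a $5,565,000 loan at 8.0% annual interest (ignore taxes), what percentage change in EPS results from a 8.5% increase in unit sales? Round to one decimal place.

+28.8%

At 126,850 units, contribution = 126,850 × $102.24 = $12,969,144.00.
Subtracting fixed costs: EBIT = $12,969,144.00 − $8,690,300 = $4,278,844.00.
Interest = $445,200.00, so EBIT − I = $3,833,644.00.
DCL = total CM / (EBIT − I) = $12,969,144.00 / $3,833,644.00 = 3.3830.
EPS therefore changes by 3.3830 × (+8.5%) = +28.8%.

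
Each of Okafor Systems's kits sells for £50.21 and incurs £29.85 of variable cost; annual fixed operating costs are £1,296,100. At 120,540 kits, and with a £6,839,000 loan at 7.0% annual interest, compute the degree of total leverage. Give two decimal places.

3.61

At 120,540 units, contribution = 120,540 × £20.36 = £2,454,194.40.
Operating income = contribution − fixed costs = £2,454,194.40 − £1,296,100 = £1,158,094.40. Interest = £478,730.00.
DOL = £2,454,194.40 ÷ £1,158,094.40 = 2.1192; DFL = £1,158,094.40 ÷ £679,364.40 = 1.7047.
DCL = DOL × DFL = 2.1192 × 1.7047 = 3.6126.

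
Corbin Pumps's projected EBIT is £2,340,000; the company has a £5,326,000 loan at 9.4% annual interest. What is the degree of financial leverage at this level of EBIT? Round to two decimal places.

Annual interest charges come to £500,644.00.
Degree of financial leverage = EBIT / (EBIT − interest) = £2,340,000 / £1,839,356.00 = 1.2722.

1.27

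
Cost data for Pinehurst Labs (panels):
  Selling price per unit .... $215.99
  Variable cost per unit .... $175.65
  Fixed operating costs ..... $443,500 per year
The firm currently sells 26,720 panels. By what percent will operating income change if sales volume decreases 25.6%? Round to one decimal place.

-43.5%

At 26,720 units, contribution = 26,720 × $40.34 = $1,077,884.80.
Operating income = contribution − fixed costs = $1,077,884.80 − $443,500 = $634,384.80.
So DOL = total CM / EBIT = $1,077,884.80 / $634,384.80 = 1.6991.
Operating income changes by 1.6991 × -25.6% = -43.5%.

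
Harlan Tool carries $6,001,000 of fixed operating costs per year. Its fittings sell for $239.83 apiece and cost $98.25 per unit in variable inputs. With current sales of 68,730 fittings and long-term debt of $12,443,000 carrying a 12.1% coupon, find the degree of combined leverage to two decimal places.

4.37

At 68,730 units, contribution = 68,730 × $141.58 = $9,730,793.40.
EBIT = $9,730,793.40 − $6,001,000 = $3,729,793.40. Interest = $1,505,603.00, so EBIT − I = $2,224,190.40.
DCL = contribution ÷ (EBIT − I) = $9,730,793.40 ÷ $2,224,190.40 = 4.3750.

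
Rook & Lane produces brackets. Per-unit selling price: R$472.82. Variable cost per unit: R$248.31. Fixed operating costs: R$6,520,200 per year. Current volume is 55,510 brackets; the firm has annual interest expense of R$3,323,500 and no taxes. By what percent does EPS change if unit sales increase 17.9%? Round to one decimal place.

+85.2%

Contribution at this volume is 55,510 × R$224.51 = R$12,462,550.10.
Operating income = contribution − fixed costs = R$12,462,550.10 − R$6,520,200 = R$5,942,350.10.
After interest of R$3,323,500.00, pre-tax earnings = R$2,618,850.10.
DCL = total CM / (EBIT − I) = R$12,462,550.10 / R$2,618,850.10 = 4.7588.
EPS therefore changes by 4.7588 × (+17.9%) = +85.2%.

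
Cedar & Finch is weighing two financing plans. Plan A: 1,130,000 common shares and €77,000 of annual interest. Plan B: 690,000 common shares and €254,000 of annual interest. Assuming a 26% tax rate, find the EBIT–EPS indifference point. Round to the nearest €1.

€531,568

At indifference, (EBIT − 77,000)(1 − t)/1,130,000 = (EBIT − 254,000)(1 − t)/690,000.
The (1 − t) factor cancels: (EBIT − 77,000) × 690,000 = (EBIT − 254,000) × 1,130,000.
Solving, EBIT = (254,000·1,130,000 − 77,000·690,000) / (1,130,000 − 690,000) = 233,890,000,000 / 440,000 = 531,568.18.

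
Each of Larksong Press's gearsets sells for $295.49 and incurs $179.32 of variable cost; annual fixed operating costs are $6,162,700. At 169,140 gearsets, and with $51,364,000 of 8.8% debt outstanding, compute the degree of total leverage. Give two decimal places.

At 169,140 units, contribution = 169,140 × $116.17 = $19,648,993.80.
Operating income = contribution − fixed costs = $19,648,993.80 − $6,162,700 = $13,486,293.80. Interest = $4,520,032.00, so EBIT − I = $8,966,261.80.
Degree of total leverage = total CM / (EBIT − interest) = $19,648,993.80 / $8,966,261.80 = 2.1914.

2.19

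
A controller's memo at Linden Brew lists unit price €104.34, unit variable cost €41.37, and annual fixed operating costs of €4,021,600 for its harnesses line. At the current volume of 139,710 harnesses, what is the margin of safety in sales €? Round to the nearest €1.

Unit CM = price − variable cost = €104.34 − €41.37 = €62.97. Break-even units = €4,021,600 ÷ €62.97 = 63,865.33; break-even revenue = 63,865.33 × €104.34 = €6,663,708.81.
Actual sales revenue = 139,710 × €104.34 = €14,577,341.40.
Margin of safety = €14,577,341.40 − €6,663,708.81 = €7,913,633.

€7,913,633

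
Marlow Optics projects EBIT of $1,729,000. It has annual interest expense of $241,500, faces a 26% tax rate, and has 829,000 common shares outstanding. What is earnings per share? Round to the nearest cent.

$1.33

Pre-tax income = $1,729,000 − $241,500.00 = $1,487,500.00.
Net income = $1,487,500.00 × (1 − 0.26) = $1,100,750.00.
Per share: $1,100,750.00 / 829,000 shares = $1.33.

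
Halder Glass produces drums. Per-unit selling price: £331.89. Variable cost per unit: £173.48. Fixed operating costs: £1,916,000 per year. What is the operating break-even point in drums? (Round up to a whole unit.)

Contribution margin per unit = £331.89 − £173.48 = £158.41.
Units to break even: £1,916,000 ÷ £158.41 = 12,095.20, rounded up to 12,096.

12,096 drums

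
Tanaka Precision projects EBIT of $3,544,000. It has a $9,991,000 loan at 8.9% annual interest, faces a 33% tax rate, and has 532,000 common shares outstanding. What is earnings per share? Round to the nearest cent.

Interest = $889,199.00, so EBT = $3,544,000 − $889,199.00 = $2,654,801.00.
Net income = $2,654,801.00 × (1 − 0.33) = $1,778,716.67.
EPS = $1,778,716.67 ÷ 532,000 = $3.34.

$3.34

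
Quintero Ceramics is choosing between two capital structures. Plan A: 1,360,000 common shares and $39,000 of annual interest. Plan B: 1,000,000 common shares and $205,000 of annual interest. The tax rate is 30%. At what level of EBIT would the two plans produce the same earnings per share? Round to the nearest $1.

$666,111

At indifference, (EBIT − 39,000)(1 − t)/1,360,000 = (EBIT − 205,000)(1 − t)/1,000,000.
The (1 − t) factor cancels: (EBIT − 39,000) × 1,000,000 = (EBIT − 205,000) × 1,360,000.
Solving, EBIT = (205,000·1,360,000 − 39,000·1,000,000) / (1,360,000 − 1,000,000) = 239,800,000,000 / 360,000 = 666,111.11.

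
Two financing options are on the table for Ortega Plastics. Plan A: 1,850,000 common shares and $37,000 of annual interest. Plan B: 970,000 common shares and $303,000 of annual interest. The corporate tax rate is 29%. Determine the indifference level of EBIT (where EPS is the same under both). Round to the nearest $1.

$596,205

Set EPS_A = EPS_B: (EBIT − $37,000)(1 − 0.29) ÷ 1,850,000 = (EBIT − $303,000)(1 − 0.29) ÷ 970,000.
The (1 − t) factor cancels: (EBIT − 37,000) × 970,000 = (EBIT − 303,000) × 1,850,000.
Solving, EBIT = (303,000·1,850,000 − 37,000·970,000) / (1,850,000 − 970,000) = 524,660,000,000 / 880,000 = 596,204.55.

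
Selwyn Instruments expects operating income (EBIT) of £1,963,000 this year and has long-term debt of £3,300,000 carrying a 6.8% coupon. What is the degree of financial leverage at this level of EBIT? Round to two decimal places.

Interest = £224,400.00.
DFL = EBIT ÷ (EBIT − I) = £1,963,000 ÷ (£1,963,000 − £224,400.00) = £1,963,000 ÷ £1,738,600.00 = 1.1291.

1.13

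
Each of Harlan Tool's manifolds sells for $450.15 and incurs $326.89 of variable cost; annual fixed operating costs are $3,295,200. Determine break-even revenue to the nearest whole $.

$12,034,190

CM per unit = $450.15 − $326.89 = $123.26; CM ratio = $123.26 / $450.15 = 0.2738.
Break-even revenue = fixed costs × price ÷ CM = $3,295,200 × $450.15 ÷ $123.26 = $12,034,190.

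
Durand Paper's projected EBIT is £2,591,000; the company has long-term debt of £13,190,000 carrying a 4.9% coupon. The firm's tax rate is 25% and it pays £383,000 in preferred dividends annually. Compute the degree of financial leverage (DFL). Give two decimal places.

1.81

Annual interest charges come to £646,310.00.
Preferred dividends grossed up pre-tax: £383,000 / (1 − 0.25) = £510,666.67.
DFL = EBIT ÷ [EBIT − I − D_p/(1−t)] = £2,591,000 ÷ [£2,591,000 − £646,310.00 − £510,666.67] = £2,591,000 ÷ £1,434,023.33 = 1.8068.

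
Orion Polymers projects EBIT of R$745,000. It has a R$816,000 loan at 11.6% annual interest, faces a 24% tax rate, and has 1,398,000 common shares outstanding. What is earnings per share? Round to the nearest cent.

R$0.35

Interest = R$94,656.00, so EBT = R$745,000 − R$94,656.00 = R$650,344.00.
Net income = R$650,344.00 × (1 − 0.24) = R$494,261.44.
EPS = R$494,261.44 ÷ 1,398,000 = R$0.35.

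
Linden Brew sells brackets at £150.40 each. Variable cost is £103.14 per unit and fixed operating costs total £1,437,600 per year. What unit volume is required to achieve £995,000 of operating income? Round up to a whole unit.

Unit CM = price − variable cost = £150.40 − £103.14 = £47.26.
Required volume = (fixed costs + target profit) ÷ CM = (£1,437,600 + £995,000) ÷ £47.26 = 51,472.70, so 51,473 brackets.

51,473 brackets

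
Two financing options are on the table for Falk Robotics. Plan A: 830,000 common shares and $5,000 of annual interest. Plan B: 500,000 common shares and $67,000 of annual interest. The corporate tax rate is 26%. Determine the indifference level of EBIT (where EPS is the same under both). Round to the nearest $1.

$160,939

At indifference, (EBIT − 5,000)(1 − t)/830,000 = (EBIT − 67,000)(1 − t)/500,000.
Cancelling (1 − t) and cross-multiplying: 500,000·(EBIT − 5,000) = 830,000·(EBIT − 67,000).
EBIT × (830,000 − 500,000) = 67,000 × 830,000 − 5,000 × 500,000 = 53,110,000,000, so EBIT = 53,110,000,000 ÷ 330,000 = 160,939.39.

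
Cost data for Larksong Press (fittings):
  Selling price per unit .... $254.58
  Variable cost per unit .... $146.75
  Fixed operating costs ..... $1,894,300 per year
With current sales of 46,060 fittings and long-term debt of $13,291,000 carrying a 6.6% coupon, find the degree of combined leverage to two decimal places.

2.26

Contribution at this volume is 46,060 × $107.83 = $4,966,649.80.
Operating income = contribution − fixed costs = $4,966,649.80 − $1,894,300 = $3,072,349.80. Interest = $877,206.00.
DOL = $4,966,649.80 ÷ $3,072,349.80 = 1.6166; DFL = $3,072,349.80 ÷ $2,195,143.80 = 1.3996.
DCL = DOL × DFL = 1.6166 × 1.3996 = 2.2626.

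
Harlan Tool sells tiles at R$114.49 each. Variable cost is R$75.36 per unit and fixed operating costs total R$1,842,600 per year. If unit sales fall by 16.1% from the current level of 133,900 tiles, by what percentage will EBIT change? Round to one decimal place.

-24.8%

At 133,900 units, contribution = 133,900 × R$39.13 = R$5,239,507.00.
Subtracting fixed costs: EBIT = R$5,239,507.00 − R$1,842,600 = R$3,396,907.00.
So DOL = total CM / EBIT = R$5,239,507.00 / R$3,396,907.00 = 1.5424.
So EBIT moves 1.5424 × (-16.1%) = -24.8%.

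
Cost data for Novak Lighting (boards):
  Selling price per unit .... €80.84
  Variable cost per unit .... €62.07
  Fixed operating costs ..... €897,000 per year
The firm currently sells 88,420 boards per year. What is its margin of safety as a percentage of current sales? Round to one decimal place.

46.0%

Unit CM = price − variable cost = €80.84 − €62.07 = €18.77. Break-even units = €897,000 ÷ €18.77 = 47,789.03; break-even revenue = 47,789.03 × €80.84 = €3,863,264.78.
Current sales = 88,420 × €80.84 = €7,147,872.80.
Margin of safety = (€7,147,872.80 − €3,863,264.78) ÷ €7,147,872.80 = 46.0%.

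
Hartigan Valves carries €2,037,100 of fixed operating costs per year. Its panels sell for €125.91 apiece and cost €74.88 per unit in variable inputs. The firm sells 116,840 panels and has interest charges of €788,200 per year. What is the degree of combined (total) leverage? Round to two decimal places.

1.90

Total contribution margin = 116,840 × €51.03 = €5,962,345.20.
Operating income = contribution − fixed costs = €5,962,345.20 − €2,037,100 = €3,925,245.20. Interest = €788,200.00.
DOL = €5,962,345.20 ÷ €3,925,245.20 = 1.5190; DFL = €3,925,245.20 ÷ €3,137,045.20 = 1.2513.
Combined leverage = 1.5190 × 1.2513 = 1.9007.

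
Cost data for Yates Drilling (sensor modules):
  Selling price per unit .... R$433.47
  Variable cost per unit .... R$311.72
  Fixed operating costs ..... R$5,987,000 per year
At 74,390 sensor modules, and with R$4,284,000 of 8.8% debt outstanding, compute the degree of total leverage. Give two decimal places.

3.36

Total contribution margin = 74,390 × R$121.75 = R$9,056,982.50.
Operating income = contribution − fixed costs = R$9,056,982.50 − R$5,987,000 = R$3,069,982.50. Interest = R$376,992.00, so EBIT − I = R$2,692,990.50.
DCL = contribution ÷ (EBIT − I) = R$9,056,982.50 ÷ R$2,692,990.50 = 3.3632.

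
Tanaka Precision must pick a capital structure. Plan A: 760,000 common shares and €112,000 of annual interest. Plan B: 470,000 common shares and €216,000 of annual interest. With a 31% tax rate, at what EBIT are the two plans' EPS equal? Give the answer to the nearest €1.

€384,552

At indifference, (EBIT − 112,000)(1 − t)/760,000 = (EBIT − 216,000)(1 − t)/470,000.
Cancelling (1 − t) and cross-multiplying: 470,000·(EBIT − 112,000) = 760,000·(EBIT − 216,000).
Solving, EBIT = (216,000·760,000 − 112,000·470,000) / (760,000 − 470,000) = 111,520,000,000 / 290,000 = 384,551.72.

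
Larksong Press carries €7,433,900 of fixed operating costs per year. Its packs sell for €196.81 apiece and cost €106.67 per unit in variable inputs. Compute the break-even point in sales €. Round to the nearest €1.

Contribution margin per unit = €196.81 − €106.67 = €90.14, a CM ratio of €90.14 ÷ €196.81 = 0.4580.
Break-even sales = FC ÷ CM ratio = €7,433,900 × €196.81 / €90.14 = €16,231,039.

€16,231,039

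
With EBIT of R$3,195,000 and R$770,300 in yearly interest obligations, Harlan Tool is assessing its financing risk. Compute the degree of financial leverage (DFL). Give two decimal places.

Interest = R$770,300.00.
DFL = EBIT ÷ (EBIT − I) = R$3,195,000 ÷ (R$3,195,000 − R$770,300.00) = R$3,195,000 ÷ R$2,424,700.00 = 1.3177.

1.32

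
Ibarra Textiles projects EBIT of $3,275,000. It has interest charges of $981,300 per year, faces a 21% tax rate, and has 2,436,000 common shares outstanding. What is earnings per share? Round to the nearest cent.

Pre-tax income = $3,275,000 − $981,300.00 = $2,293,700.00.
After tax at 21%: net income = $2,293,700.00 × 0.79 = $1,812,023.00.
Per share: $1,812,023.00 / 2,436,000 shares = $0.74.

$0.74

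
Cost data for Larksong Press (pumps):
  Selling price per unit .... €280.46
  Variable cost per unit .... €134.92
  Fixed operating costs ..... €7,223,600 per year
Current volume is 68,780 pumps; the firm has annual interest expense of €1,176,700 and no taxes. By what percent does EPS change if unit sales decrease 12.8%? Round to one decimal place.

-79.6%

At 68,780 units, contribution = 68,780 × €145.54 = €10,010,241.20.
EBIT = €10,010,241.20 − €7,223,600 = €2,786,641.20.
After interest of €1,176,700.00, pre-tax earnings = €1,609,941.20.
Degree of combined leverage = contribution ÷ (EBIT − I) = €10,010,241.20 ÷ €1,609,941.20 = 6.2178.
EPS therefore changes by 6.2178 × (-12.8%) = -79.6%.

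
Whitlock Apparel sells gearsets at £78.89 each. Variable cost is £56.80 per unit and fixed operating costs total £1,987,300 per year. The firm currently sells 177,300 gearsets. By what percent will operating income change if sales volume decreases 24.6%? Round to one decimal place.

At 177,300 units, contribution = 177,300 × £22.09 = £3,916,557.00.
Operating income = contribution − fixed costs = £3,916,557.00 − £1,987,300 = £1,929,257.00.
Degree of operating leverage = £3,916,557.00 / £1,929,257.00 = 2.0301.
So EBIT moves 2.0301 × (-24.6%) = -49.9%.

-49.9%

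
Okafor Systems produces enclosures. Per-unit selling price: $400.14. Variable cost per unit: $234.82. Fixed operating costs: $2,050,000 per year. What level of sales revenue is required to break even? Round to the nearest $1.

$4,961,813

Contribution margin per unit = $400.14 − $234.82 = $165.32, a CM ratio of $165.32 ÷ $400.14 = 0.4132.
Break-even revenue = fixed costs × price ÷ CM = $2,050,000 × $400.14 ÷ $165.32 = $4,961,813.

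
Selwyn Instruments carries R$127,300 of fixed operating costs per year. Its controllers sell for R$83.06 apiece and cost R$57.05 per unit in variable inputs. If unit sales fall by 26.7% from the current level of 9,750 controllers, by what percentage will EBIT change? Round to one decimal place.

-53.6%

Total contribution margin = 9,750 × R$26.01 = R$253,597.50.
Subtracting fixed costs: EBIT = R$253,597.50 − R$127,300 = R$126,297.50.
DOL = contribution ÷ EBIT = R$253,597.50 ÷ R$126,297.50 = 2.0079.
So EBIT moves 2.0079 × (-26.7%) = -53.6%.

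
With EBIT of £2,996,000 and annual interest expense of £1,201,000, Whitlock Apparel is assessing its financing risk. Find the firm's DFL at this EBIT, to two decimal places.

1.67

Annual interest charges come to £1,201,000.00.
DFL = EBIT ÷ (EBIT − I) = £2,996,000 ÷ (£2,996,000 − £1,201,000.00) = £2,996,000 ÷ £1,795,000.00 = 1.6691.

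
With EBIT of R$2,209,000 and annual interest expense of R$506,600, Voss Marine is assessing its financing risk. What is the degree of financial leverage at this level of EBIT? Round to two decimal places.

1.30

Annual interest charges come to R$506,600.00.
DFL = EBIT ÷ (EBIT − I) = R$2,209,000 ÷ (R$2,209,000 − R$506,600.00) = R$2,209,000 ÷ R$1,702,400.00 = 1.2976.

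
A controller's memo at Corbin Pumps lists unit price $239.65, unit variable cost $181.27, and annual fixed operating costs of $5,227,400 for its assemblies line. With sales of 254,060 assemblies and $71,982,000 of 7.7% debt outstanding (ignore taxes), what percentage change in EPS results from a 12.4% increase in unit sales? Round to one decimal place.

Total contribution margin = 254,060 × $58.38 = $14,832,022.80.
EBIT = $14,832,022.80 − $5,227,400 = $9,604,622.80.
Interest = $5,542,614.00, so EBIT − I = $4,062,008.80.
Degree of combined leverage = contribution ÷ (EBIT − I) = $14,832,022.80 ÷ $4,062,008.80 = 3.6514.
EPS therefore changes by 3.6514 × (+12.4%) = +45.3%.

+45.3%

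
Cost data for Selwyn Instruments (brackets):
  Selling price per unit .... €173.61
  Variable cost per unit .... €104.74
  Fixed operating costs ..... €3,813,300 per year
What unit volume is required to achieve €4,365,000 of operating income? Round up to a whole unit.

118,750 brackets

Each unit contributes €173.61 − €104.74 = €68.87.
Units = (FC + target) / CM = (€3,813,300 + €4,365,000) / €68.87 = 118,749.82, so 118,750 brackets.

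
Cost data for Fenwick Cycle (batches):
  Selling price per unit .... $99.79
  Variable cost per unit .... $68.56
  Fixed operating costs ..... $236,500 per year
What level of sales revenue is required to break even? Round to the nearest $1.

$755,694

Contribution margin per unit = $99.79 − $68.56 = $31.23, a CM ratio of $31.23 ÷ $99.79 = 0.3130.
Break-even revenue = fixed costs × price ÷ CM = $236,500 × $99.79 ÷ $31.23 = $755,694.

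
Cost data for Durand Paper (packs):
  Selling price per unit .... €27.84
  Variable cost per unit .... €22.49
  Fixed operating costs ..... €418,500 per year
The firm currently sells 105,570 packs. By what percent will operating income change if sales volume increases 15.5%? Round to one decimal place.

+59.8%

Contribution at this volume is 105,570 × €5.35 = €564,799.50.
Operating income = contribution − fixed costs = €564,799.50 − €418,500 = €146,299.50.
Degree of operating leverage = €564,799.50 / €146,299.50 = 3.8606.
Operating income changes by 3.8606 × +15.5% = +59.8%.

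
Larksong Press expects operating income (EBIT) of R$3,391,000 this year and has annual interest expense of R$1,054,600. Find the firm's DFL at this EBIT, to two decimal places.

1.45

Interest = R$1,054,600.00.
DFL = EBIT ÷ (EBIT − I) = R$3,391,000 ÷ (R$3,391,000 − R$1,054,600.00) = R$3,391,000 ÷ R$2,336,400.00 = 1.4514.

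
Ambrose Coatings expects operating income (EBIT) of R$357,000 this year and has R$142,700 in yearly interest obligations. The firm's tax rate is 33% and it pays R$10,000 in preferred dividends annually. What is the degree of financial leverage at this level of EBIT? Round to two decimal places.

Interest = R$142,700.00.
Preferred dividends grossed up pre-tax: R$10,000 / (1 − 0.33) = R$14,925.37.
DFL = EBIT ÷ [EBIT − I − D_p/(1−t)] = R$357,000 ÷ [R$357,000 − R$142,700.00 − R$14,925.37] = R$357,000 ÷ R$199,374.63 = 1.7906.

1.79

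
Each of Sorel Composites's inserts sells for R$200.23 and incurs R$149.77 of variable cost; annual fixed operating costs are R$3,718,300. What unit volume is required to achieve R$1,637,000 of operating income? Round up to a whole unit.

106,130 inserts

Unit CM = price − variable cost = R$200.23 − R$149.77 = R$50.46.
Need Q such that Q × R$50.46 − R$3,718,300 = R$1,637,000, i.e. Q = R$5,355,300 / R$50.46 = 106,129.61 → 106,130.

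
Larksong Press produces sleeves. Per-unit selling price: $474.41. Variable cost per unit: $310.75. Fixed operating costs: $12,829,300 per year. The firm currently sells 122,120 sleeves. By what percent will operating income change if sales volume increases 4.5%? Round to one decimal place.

+12.6%

Total contribution margin = 122,120 × $163.66 = $19,986,159.20.
Operating income = contribution − fixed costs = $19,986,159.20 − $12,829,300 = $7,156,859.20.
Degree of operating leverage = $19,986,159.20 / $7,156,859.20 = 2.7926.
%ΔEBIT = DOL × %ΔSales = 2.7926 × +4.5% = +12.6%.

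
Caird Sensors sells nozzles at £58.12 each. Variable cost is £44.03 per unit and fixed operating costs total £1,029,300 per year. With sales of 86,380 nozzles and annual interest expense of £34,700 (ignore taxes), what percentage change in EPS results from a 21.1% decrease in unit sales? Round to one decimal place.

Contribution at this volume is 86,380 × £14.09 = £1,217,094.20.
Subtracting fixed costs: EBIT = £1,217,094.20 − £1,029,300 = £187,794.20.
After interest of £34,700.00, pre-tax earnings = £153,094.20.
Degree of combined leverage = contribution ÷ (EBIT − I) = £1,217,094.20 ÷ £153,094.20 = 7.9500.
%ΔEPS = DCL × %ΔSales = 7.9500 × -21.1% = -167.7%.

-167.7%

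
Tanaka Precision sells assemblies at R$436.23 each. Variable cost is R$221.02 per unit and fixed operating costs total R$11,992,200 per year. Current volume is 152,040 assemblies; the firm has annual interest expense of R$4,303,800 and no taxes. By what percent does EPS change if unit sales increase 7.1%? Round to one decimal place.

Contribution at this volume is 152,040 × R$215.21 = R$32,720,528.40.
Subtracting fixed costs: EBIT = R$32,720,528.40 − R$11,992,200 = R$20,728,328.40.
Interest = R$4,303,800.00, so EBIT − I = R$16,424,528.40.
DCL = total CM / (EBIT − I) = R$32,720,528.40 / R$16,424,528.40 = 1.9922.
EPS therefore changes by 1.9922 × (+7.1%) = +14.1%.

+14.1%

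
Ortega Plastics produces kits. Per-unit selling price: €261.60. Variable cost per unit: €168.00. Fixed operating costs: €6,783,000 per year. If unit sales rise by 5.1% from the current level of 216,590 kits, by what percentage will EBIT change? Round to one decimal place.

Total contribution margin = 216,590 × €93.60 = €20,272,824.00.
Subtracting fixed costs: EBIT = €20,272,824.00 − €6,783,000 = €13,489,824.00.
DOL = contribution ÷ EBIT = €20,272,824.00 ÷ €13,489,824.00 = 1.5028.
So EBIT moves 1.5028 × (+5.1%) = +7.7%.

+7.7%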